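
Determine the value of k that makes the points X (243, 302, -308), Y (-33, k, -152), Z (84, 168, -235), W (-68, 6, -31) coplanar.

62

Normal to plane XZW: n = (-15510, 21340, 5390); plane equation n·P = 1015630.
Requiring n·Y = 1015630: (21340)k + (-307450) = 1015630.
So k = 62.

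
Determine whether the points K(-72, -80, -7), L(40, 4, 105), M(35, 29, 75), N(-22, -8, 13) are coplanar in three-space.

The four points are coplanar iff the 3×3 determinant with rows KL, KM, KN is zero.
Rows: (112, 84, 112), (107, 109, 82), (50, 72, 20).
Expanding along the first row: (112)(-3724) − (84)(-1960) + (112)(2254) = 0.
Zero determinant ⇒ coplanar.

Yes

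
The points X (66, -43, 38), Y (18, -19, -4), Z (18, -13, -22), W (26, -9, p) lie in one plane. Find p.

-39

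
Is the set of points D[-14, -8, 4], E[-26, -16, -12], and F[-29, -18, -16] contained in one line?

Yes

DE = (-12, -8, -16), DF = (-15, -10, -20).
Each component of DF is 5/4 times the corresponding component of DE, so DF = 5/4·DE and the points are collinear.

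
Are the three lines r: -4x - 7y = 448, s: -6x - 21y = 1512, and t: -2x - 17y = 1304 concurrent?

The three lines meet at one point iff the augmented coefficient matrix [aᵢ bᵢ cᵢ] has rank < 3, i.e. its determinant vanishes.
Here the determinant is 0.
It vanishes, so the lines are concurrent at (28, -80).

Yes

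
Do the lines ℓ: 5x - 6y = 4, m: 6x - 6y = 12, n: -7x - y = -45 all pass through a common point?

Intersecting ℓ and m: solving the 2×2 system gives (x, y) = (8, 6).
Substitute into n: (-7)(8) + (-1)(6) = -62.
But n requires -45 ≠ -62, so the three lines have no common point.

No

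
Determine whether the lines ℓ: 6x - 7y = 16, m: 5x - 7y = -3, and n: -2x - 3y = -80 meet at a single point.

Yes

Intersecting ℓ and m: solving the 2×2 system gives (x, y) = (19, 14).
Substitute into n: (-2)(19) + (-3)(14) = -80.
This equals -80, so (19, 14) lies on all three lines and they are concurrent.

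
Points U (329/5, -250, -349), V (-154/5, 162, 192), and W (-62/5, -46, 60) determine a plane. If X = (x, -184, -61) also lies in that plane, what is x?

A normal to the plane is n = UV × UW = (58144, -13984/5, 12512).
X lies in the plane iff n · UX = 0.
This gives (58144)x + (-407008) = 0, so x = 7.

7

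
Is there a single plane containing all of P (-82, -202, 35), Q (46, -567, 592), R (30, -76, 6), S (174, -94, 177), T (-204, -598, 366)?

No

The plane through P, Q, R has normal n = PQ × PR = (-59597, 66096, 57008) and equation n·X = -6469158.
Checking the remaining points: n·S = -6492486, n·T = -6502692.
Since n·S = -6492486 ≠ -6469158, S is off the plane and the points are not all coplanar.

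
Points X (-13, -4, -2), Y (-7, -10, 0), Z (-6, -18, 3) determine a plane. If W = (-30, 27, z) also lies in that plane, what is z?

-13

Coplanarity requires XY · (XZ × XW) = 0.
XY = (6, -6, 2), XZ = (7, -14, 5); the triple product is linear in z with coefficient -42 and constant term -546.
Setting it to zero: z = -13.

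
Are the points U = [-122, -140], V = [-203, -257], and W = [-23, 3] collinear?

Yes

UV = (-81, -117), UW = (99, 143).
det[UV; UW] = (-81)(143) − (-117)(99) = 0.
The determinant is zero, so the points are collinear.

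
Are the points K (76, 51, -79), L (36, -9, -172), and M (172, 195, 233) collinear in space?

KL = (-40, -60, -93), KM = (96, 144, 312).
KL × KM = (-5328, 3552, 0).
The cross product is nonzero, so the points do not lie on one line.

No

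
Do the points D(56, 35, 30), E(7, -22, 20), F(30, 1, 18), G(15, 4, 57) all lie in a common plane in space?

The four points are coplanar iff the 3×3 determinant with rows DE, DF, DG is zero.
Rows: (-49, -57, -10), (-26, -34, -12), (-41, -31, 27).
Expanding along the first row: (-49)(-1290) − (-57)(-1194) + (-10)(-588) = 1032.
Nonzero ⇒ not coplanar.

No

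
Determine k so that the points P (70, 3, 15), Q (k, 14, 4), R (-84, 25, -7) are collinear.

-7

Collinearity requires PQ × PR = 0; each component is linear in k.
The y-component gives (22)k + (154) = 0, so k = -7.
The remaining components then also vanish.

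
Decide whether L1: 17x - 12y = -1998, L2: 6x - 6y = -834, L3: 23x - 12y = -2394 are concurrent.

Intersecting L1 and L2: solving the 2×2 system gives (x, y) = (-66, 73).
Substitute into L3: (23)(-66) + (-12)(73) = -2394.
This equals -2394, so (-66, 73) lies on all three lines and they are concurrent.

Yes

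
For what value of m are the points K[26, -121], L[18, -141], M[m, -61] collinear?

50

The three points are collinear iff det[KL; KM] = 0.
This determinant is linear in m: (20)m + (-1000) = 0, so m = 50.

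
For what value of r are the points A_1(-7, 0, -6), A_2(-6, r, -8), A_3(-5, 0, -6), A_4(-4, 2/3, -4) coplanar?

Normal to plane A_1A_3A_4: n = (0, -4, 4/3); plane equation n·P = -8.
Requiring n·A_2 = -8: (-4)r + (-32/3) = -8.
So r = -2/3.

-2/3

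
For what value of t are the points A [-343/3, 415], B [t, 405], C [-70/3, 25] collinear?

Collinearity: (B − A) must be parallel to (C − A) = (91, -390).
Cross-multiplying the components: (t − (-343/3))·(-390) = (-10)·(91).
Solving gives t = -112.

-112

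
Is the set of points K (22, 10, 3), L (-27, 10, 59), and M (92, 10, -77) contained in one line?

Yes

KL = (-49, 0, 56), KM = (70, 0, -80).
Each component of KM is -10/7 times the corresponding component of KL, so KM = -10/7·KL and the points are collinear.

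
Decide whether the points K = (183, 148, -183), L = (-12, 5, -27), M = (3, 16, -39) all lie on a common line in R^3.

Yes

KL = (-195, -143, 156), KM = (-180, -132, 144).
KL × KM = (0, 0, 0).
The cross product vanishes, so the three points are collinear.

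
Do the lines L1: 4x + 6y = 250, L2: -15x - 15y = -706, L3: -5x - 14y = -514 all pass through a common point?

No

Intersecting L1 and L2: solving the 2×2 system gives (x, y) = (81/5, 463/15).
Substitute into L3: (-5)(81/5) + (-14)(463/15) = -7697/15.
But L3 requires -514 ≠ -7697/15, so the three lines have no common point.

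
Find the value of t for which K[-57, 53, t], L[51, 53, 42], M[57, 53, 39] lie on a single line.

96

Collinearity requires KL × KM = 0; each component is linear in t.
The y-component gives (-6)t + (576) = 0, so t = 96.
The remaining components then also vanish.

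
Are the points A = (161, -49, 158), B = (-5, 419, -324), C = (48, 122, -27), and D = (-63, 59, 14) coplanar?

The four points are coplanar iff the 3×3 determinant with rows AB, AC, AD is zero.
Rows: (-166, 468, -482), (-113, 171, -185), (-224, 108, -144).
Expanding along the first row: (-166)(-4644) − (468)(-25168) + (-482)(26100) = -30672.
Nonzero ⇒ not coplanar.

No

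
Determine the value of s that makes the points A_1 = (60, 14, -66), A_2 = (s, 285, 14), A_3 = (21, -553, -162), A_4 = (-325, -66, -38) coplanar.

Normal to plane A_1A_3A_4: n = (-23556, 38052, -215175); plane equation n·P = 13320918.
Requiring n·A_2 = 13320918: (-23556)s + (7832370) = 13320918.
So s = -233.

-233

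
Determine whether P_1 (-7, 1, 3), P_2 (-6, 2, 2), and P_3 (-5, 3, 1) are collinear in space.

Yes

P_1P_2 = (1, 1, -1), P_1P_3 = (2, 2, -2).
Each component of P_1P_3 is 2 times the corresponding component of P_1P_2, so P_1P_3 = 2·P_1P_2 and the points are collinear.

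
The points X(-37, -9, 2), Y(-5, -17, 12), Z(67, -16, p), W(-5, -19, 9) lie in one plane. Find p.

63

Coplanarity ⇔ det[XY; XZ; XW] = 0.
Expanding, this is linear in p: (64)p + (-4032) = 0.
So p = 63.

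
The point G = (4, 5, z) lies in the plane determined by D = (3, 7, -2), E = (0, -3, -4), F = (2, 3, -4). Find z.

-12

The plane through D, E, F has equation 12x − 4y + 2z = 4.
Substituting G: (2)z + (28) = 4, so z = -12.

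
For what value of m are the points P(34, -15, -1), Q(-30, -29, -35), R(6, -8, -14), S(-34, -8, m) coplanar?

Coplanarity ⇔ det[PQ; PR; PS] = 0.
Expanding, this is linear in m: (-840)m + (-28560) = 0.
So m = -34.

-34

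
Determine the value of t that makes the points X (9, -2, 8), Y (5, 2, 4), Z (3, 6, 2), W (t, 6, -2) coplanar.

Normal to plane XYZ: n = (8, 0, -8); plane equation n·P = 8.
Requiring n·W = 8: (8)t + (16) = 8.
So t = -1.

-1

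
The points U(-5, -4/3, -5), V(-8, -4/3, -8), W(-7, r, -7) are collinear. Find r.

-4/3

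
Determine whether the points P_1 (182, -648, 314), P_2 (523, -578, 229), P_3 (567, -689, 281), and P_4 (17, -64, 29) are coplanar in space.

The four points are coplanar iff the 3×3 determinant with rows P_1P_2, P_1P_3, P_1P_4 is zero.
Rows: (341, 70, -85), (385, -41, -33), (-165, 584, -285).
Expanding along the first row: (341)(30957) − (70)(-115170) + (-85)(218075) = 81862.
Nonzero ⇒ not coplanar.

No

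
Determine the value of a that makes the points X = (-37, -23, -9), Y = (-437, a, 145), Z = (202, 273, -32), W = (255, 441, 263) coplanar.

-479

Normal to plane XZW: n = (91184, -71724, 24464); plane equation n·P = -1944332.
Requiring n·Y = -1944332: (-71724)a + (-36300128) = -1944332.
So a = -479.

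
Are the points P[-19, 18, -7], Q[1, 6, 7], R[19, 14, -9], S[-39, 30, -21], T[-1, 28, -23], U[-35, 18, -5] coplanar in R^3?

The plane through P, Q, R has normal n = PQ × PR = (80, 572, 376) and equation n·X = 6144.
Checking the remaining points: n·S = 6144, n·T = 7288, n·U = 5616.
Since n·T = 7288 ≠ 6144, T is off the plane and the points are not all coplanar.

No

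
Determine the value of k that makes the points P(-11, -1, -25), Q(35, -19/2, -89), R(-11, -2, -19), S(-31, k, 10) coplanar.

3/2

The points are coplanar iff PQ · (PR × PS) = 0.
Expanding, this is linear in k: (-276)k + (414) = 0.
So k = 3/2.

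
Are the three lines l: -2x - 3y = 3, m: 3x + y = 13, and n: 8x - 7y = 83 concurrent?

Yes

Intersecting l and m: solving the 2×2 system gives (x, y) = (6, -5).
Substitute into n: (8)(6) + (-7)(-5) = 83.
This equals 83, so (6, -5) lies on all three lines and they are concurrent.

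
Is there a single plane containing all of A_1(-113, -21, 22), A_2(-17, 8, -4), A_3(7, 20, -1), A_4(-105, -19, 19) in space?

Yes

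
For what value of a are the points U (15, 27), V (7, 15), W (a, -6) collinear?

-7

The three points are collinear iff det[UV; UW] = 0.
This determinant is linear in a: (12)a + (84) = 0, so a = -7.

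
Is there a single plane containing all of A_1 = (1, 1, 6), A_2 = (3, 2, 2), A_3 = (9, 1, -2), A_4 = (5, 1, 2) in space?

With A_1 as base: A_1A_2 = (2, 1, -4), A_1A_3 = (8, 0, -8), A_1A_4 = (4, 0, -4).
A_1A_3 × A_1A_4 = (0, 0, 0).
A_1A_2 · (A_1A_3 × A_1A_4) = 0.
The scalar triple product vanishes, so the four points are coplanar.

Yes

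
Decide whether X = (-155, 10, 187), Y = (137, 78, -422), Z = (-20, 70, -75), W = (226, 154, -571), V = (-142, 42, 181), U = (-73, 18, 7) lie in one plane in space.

The plane through X, Y, Z has normal n = XY × XZ = (18724, -5711, 8340) and equation n·P = -1399750.
Checking the remaining points: n·W = -1410010, n·V = -1389130, n·U = -1411270.
Since n·W = -1410010 ≠ -1399750, W is off the plane and the points are not all coplanar.

No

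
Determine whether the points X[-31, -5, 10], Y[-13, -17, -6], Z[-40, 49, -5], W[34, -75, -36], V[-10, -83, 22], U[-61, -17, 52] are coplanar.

The plane through X, Y, Z has normal n = XY × XZ = (1044, 414, 864) and equation n·P = -25794.
Checking the remaining points: n·W = -26658, n·V = -25794, n·U = -25794.
Since n·W = -26658 ≠ -25794, W is off the plane and the points are not all coplanar.

No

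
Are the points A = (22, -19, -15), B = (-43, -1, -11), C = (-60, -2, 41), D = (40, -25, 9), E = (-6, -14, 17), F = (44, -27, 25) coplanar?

The plane through A, B, C has normal n = AB × AC = (940, 3312, 371) and equation n·P = -47813.
Checking the remaining points: n·D = -41861, n·E = -45701, n·F = -38789.
Since n·D = -41861 ≠ -47813, D is off the plane and the points are not all coplanar.

No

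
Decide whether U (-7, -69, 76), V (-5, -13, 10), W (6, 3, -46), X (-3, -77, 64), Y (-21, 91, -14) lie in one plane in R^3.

The plane through U, V, W has normal n = UV × UW = (-2080, -614, -584) and equation n·P = 12542.
Checking the remaining points: n·X = 16142, n·Y = -4018.
Since n·X = 16142 ≠ 12542, X is off the plane and the points are not all coplanar.

No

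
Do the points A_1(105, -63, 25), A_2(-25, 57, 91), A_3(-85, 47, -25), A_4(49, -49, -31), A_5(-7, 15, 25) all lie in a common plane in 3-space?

Yes

The plane through A_1, A_2, A_3 has normal n = A_1A_2 × A_1A_3 = (-13260, -19040, 8500) and equation n·P = 19720.
Checking the remaining points: n·A_4 = 19720, n·A_5 = 19720.
All equal 19720, so all 5 points lie in one plane.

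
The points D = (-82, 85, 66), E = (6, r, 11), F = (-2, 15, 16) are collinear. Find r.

Direction DF = (80, -70, -50). From the x-coordinate of E, the parameter along the line is τ = (6 − (-82))/80 = 11/10.
Then r = 85 + 11/10·(-70) = 8.

8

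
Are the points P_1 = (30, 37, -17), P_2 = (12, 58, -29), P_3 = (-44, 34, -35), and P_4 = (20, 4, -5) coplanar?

With P_1 as base: P_1P_2 = (-18, 21, -12), P_1P_3 = (-74, -3, -18), P_1P_4 = (-10, -33, 12).
P_1P_3 × P_1P_4 = (-630, 1068, 2412).
P_1P_2 · (P_1P_3 × P_1P_4) = 4824.
Since 4824 ≠ 0, the four points are not coplanar.

No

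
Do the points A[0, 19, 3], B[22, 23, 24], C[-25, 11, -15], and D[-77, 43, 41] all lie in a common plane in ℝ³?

No

A normal to the plane through A, B, C is n = AB × AC = (96, -129, -76).
The plane has equation n·P = -2679. For D: n·D = -16055.
-16055 ≠ -2679, so D is off the plane.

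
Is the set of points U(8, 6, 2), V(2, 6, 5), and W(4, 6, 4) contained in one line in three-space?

UV = (-6, 0, 3), UW = (-4, 0, 2).
Each component of UW is 2/3 times the corresponding component of UV, so UW = 2/3·UV and the points are collinear.

Yes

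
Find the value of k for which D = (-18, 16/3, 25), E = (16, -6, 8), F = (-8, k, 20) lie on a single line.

2

Collinearity requires DE × DF = 0; each component is linear in k.
The x-component gives (17)k + (-34) = 0, so k = 2.
The remaining components then also vanish.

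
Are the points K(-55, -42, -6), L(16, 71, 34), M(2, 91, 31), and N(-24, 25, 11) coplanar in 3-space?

No

With K as base: KL = (71, 113, 40), KM = (57, 133, 37), KN = (31, 67, 17).
KM × KN = (-218, 178, -304).
KL · (KM × KN) = -7524.
Since -7524 ≠ 0, the four points are not coplanar.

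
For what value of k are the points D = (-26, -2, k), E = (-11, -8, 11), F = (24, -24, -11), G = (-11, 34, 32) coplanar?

20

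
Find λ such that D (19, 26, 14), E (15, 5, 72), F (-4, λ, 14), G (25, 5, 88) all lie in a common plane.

14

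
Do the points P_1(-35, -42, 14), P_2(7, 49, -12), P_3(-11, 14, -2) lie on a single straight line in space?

No

P_1P_2 = (42, 91, -26), P_1P_3 = (24, 56, -16).
P_1P_2 × P_1P_3 = (0, 48, 168).
The cross product is nonzero, so the points do not lie on one line.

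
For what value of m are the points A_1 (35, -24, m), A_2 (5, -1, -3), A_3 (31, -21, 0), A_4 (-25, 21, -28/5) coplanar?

2/5

The points are coplanar iff A_1A_2 · (A_1A_3 × A_1A_4) = 0.
Expanding, this is linear in m: (28)m + (-56/5) = 0.
So m = 2/5.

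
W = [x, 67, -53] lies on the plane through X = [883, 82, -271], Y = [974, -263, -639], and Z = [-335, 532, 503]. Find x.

12

A normal to the plane is n = XY × XZ = (-101430, 377790, -379260).
W lies in the plane iff n · XW = 0.
This gives (-101430)x + (1217160) = 0, so x = 12.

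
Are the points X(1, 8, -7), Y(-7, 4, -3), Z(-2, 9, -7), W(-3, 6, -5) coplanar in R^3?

Yes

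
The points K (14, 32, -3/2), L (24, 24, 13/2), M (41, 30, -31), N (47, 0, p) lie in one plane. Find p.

The points are coplanar iff KL · (KM × KN) = 0.
Expanding, this is linear in p: (196)p + (-7742) = 0.
So p = 79/2.

79/2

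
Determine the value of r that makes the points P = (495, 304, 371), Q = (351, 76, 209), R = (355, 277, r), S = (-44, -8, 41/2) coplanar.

611/2

Normal to plane PQS: n = (29370, 36846, -77964); plane equation n·X = -3185310.
Requiring n·R = -3185310: (-77964)r + (20632692) = -3185310.
So r = 611/2.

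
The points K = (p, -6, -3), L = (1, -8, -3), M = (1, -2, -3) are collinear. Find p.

1

Direction LM = (0, 6, 0). From the y-coordinate of K, the parameter along the line is τ = (-6 − (-8))/6 = 1/3.
Then p = 1 + 1/3·(0) = 1.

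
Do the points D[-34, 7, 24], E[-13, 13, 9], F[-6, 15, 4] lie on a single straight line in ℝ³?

Yes

DE = (21, 6, -15), DF = (28, 8, -20).
Each component of DF is 4/3 times the corresponding component of DE, so DF = 4/3·DE and the points are collinear.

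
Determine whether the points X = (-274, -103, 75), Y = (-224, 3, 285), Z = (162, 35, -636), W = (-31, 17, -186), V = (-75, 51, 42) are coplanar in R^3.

No

The plane through X, Y, Z has normal n = XY × XZ = (-104346, 127110, -39316) and equation n·P = 12549774.
Checking the remaining points: n·W = 12708372, n·V = 12657288.
Since n·W = 12708372 ≠ 12549774, W is off the plane and the points are not all coplanar.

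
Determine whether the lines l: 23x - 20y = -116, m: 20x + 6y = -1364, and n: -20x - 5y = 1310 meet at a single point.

Yes

Intersecting l and m: solving the 2×2 system gives (x, y) = (-52, -54).
Substitute into n: (-20)(-52) + (-5)(-54) = 1310.
This equals 1310, so (-52, -54) lies on all three lines and they are concurrent.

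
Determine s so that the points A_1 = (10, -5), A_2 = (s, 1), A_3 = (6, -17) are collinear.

Collinearity: (A_2 − A_1) must be parallel to (A_3 − A_1) = (-4, -12).
Cross-multiplying the components: (s − 10)·(-12) = (6)·(-4).
Solving gives s = 12.

12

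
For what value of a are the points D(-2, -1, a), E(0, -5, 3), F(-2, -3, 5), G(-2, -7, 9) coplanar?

3

The points are coplanar iff DE · (DF × DG) = 0.
Expanding, this is linear in a: (-8)a + (24) = 0.
So a = 3.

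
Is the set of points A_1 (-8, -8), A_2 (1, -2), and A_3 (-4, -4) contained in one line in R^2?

No

A_1A_2 = (9, 6), A_1A_3 = (4, 4).
If collinear, A_1A_3 would be a scalar multiple of A_1A_2. But (9)·(4) ≠ (6)·(4) (difference 12), so they are not parallel; the points are not collinear.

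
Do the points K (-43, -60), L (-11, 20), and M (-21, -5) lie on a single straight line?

KL = (32, 80), KM = (22, 55).
Checking proportionality: KM = 11/16·KL, so the vectors are parallel and the points are collinear.

Yes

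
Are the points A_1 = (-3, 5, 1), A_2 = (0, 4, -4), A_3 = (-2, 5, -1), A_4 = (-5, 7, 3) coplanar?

The four points are coplanar iff the 3×3 determinant with rows A_1A_2, A_1A_3, A_1A_4 is zero.
Rows: (3, -1, -5), (1, 0, -2), (-2, 2, 2).
Expanding along the first row: (3)(4) − (-1)(-2) + (-5)(2) = 0.
Zero determinant ⇒ coplanar.

Yes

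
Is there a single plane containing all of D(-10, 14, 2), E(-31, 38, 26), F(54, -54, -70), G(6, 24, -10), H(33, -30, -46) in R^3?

Yes

The plane through D, E, F has normal n = DE × DF = (-96, 24, -108) and equation n·P = 1080.
Checking the remaining points: n·G = 1080, n·H = 1080.
All equal 1080, so all 5 points lie in one plane.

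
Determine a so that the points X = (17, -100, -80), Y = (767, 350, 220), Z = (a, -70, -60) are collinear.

67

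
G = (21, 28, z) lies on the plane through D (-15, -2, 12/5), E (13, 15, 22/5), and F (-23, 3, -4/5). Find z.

14/5

The plane through D, E, F has equation −(322/5)x + (368/5)y + 276z = 7406/5.
Substituting G: (276)z + (3542/5) = 7406/5, so z = 14/5.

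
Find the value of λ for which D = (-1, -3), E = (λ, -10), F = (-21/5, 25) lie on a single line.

Collinearity: (E − D) must be parallel to (F − D) = (-16/5, 28).
Cross-multiplying the components: (λ − (-1))·(28) = (-7)·(-16/5).
Solving gives λ = -1/5.

-1/5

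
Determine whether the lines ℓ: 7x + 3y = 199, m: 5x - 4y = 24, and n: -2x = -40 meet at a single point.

Intersecting ℓ and m: solving the 2×2 system gives (x, y) = (868/43, 827/43).
Substitute into n: (-2)(868/43) + (0)(827/43) = -1736/43.
But n requires -40 ≠ -1736/43, so the three lines have no common point.

No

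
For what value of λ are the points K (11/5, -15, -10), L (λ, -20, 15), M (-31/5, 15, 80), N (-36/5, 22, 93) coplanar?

Normal to plane KMN: n = (-240, 96/5, -144/5); plane equation n·P = -528.
Requiring n·L = -528: (-240)λ + (-816) = -528.
So λ = -6/5.

-6/5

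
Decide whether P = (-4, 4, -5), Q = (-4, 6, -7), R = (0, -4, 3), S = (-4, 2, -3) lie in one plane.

With P as base: PQ = (0, 2, -2), PR = (4, -8, 8), PS = (0, -2, 2).
PR × PS = (0, -8, -8).
PQ · (PR × PS) = 0.
The scalar triple product vanishes, so the four points are coplanar.

Yes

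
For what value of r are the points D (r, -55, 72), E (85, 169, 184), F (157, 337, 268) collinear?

Direction EF = (72, 168, 84). From the y-coordinate of D, the parameter along the line is τ = (-55 − 169)/168 = -4/3.
Then r = 85 + (-4/3)·(72) = -11.

-11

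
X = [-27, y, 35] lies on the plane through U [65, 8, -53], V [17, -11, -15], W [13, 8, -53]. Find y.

Coplanarity requires UV · (UW × UX) = 0.
UV = (-48, -19, 38), UW = (-52, 0, 0); the triple product is linear in y with coefficient -1976 and constant term -71136.
Setting it to zero: y = -36.

-36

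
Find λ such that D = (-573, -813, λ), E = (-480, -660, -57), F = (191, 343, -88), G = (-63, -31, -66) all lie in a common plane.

Coplanarity ⇔ det[DE; DF; DG] = 0.
Expanding, this is linear in λ: (-3808)λ + (-297024) = 0.
So λ = -78.

-78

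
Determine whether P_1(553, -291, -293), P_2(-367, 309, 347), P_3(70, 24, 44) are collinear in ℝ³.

P_1P_2 = (-920, 600, 640), P_1P_3 = (-483, 315, 337).
P_1P_2 × P_1P_3 = (600, 920, 0).
The cross product is nonzero, so the points do not lie on one line.

No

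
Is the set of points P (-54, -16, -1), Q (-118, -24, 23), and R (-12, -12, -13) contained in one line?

PQ = (-64, -8, 24), PR = (42, 4, -12).
PQ × PR = (0, 240, 80).
The cross product is nonzero, so the points do not lie on one line.

No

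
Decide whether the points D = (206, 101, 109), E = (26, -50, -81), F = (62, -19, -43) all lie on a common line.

No

DE = (-180, -151, -190), DF = (-144, -120, -152).
Comparing components 2 and 3: (-151)(-152) − (-190)(-120) = 152 ≠ 0, so DE and DF are not parallel and the points are not collinear.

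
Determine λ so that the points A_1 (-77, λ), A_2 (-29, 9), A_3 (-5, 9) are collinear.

Collinearity: (A_1 − A_2) must be parallel to (A_3 − A_2) = (24, 0).
Cross-multiplying the components: (λ − 9)·(24) = (-48)·(0).
Solving gives λ = 9.

9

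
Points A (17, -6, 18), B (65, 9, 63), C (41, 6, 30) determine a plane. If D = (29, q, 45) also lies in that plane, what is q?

-9

Coplanarity requires AB · (AC × AD) = 0.
AB = (48, 15, 45), AC = (24, 12, 12); the triple product is linear in q with coefficient 504 and constant term 4536.
Setting it to zero: q = -9.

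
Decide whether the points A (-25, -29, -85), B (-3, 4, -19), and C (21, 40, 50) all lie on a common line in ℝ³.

AB = (22, 33, 66), AC = (46, 69, 135).
Comparing components 2 and 3: (33)(135) − (66)(69) = -99 ≠ 0, so AB and AC are not parallel and the points are not collinear.

No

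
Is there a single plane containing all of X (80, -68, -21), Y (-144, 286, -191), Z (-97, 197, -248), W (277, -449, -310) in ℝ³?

With X as base: XY = (-224, 354, -170), XZ = (-177, 265, -227), XW = (197, -381, -289).
XZ × XW = (-163072, -95872, 15232).
XY · (XZ × XW) = 0.
The scalar triple product vanishes, so the four points are coplanar.

Yes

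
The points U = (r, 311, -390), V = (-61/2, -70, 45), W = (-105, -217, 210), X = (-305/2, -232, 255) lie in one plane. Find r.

173

The points are coplanar iff UV · (UW × UX) = 0.
Expanding, this is linear in r: (4140)r + (-716220) = 0.
So r = 173.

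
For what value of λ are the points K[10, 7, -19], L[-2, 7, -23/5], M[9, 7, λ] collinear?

-89/5

Direction KL = (-12, 0, 72/5). From the x-coordinate of M, the parameter along the line is τ = (9 − 10)/(-12) = 1/12.
Then λ = (-19) + 1/12·(72/5) = -89/5.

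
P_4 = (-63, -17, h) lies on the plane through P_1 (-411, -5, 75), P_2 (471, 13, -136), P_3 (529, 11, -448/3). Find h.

Coplanarity requires P_1P_2 · (P_1P_3 × P_1P_4) = 0.
P_1P_2 = (882, 18, -211), P_1P_3 = (940, 16, -673/3); the triple product is linear in h with coefficient -2808 and constant term -14040.
Setting it to zero: h = -5.

-5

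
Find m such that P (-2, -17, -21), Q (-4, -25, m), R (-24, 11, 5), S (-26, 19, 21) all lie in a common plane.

The points are coplanar iff PQ · (PR × PS) = 0.
Expanding, this is linear in m: (-120)m + (-5400) = 0.
So m = -45.

-45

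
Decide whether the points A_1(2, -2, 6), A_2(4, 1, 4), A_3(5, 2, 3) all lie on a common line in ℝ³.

No

A_1A_2 = (2, 3, -2), A_1A_3 = (3, 4, -3).
Comparing components 2 and 3: (3)(-3) − (-2)(4) = -1 ≠ 0, so A_1A_2 and A_1A_3 are not parallel and the points are not collinear.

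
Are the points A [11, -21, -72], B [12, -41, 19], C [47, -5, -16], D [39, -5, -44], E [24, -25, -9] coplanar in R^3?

The plane through A, B, C has normal n = AB × AC = (-2576, 3220, 736) and equation n·P = -148948.
Checking the remaining points: n·D = -148948, n·E = -148948.
All equal -148948, so all 5 points lie in one plane.

Yes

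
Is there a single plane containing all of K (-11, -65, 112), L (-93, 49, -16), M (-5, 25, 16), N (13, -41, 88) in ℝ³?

Yes

The four points are coplanar iff the 3×3 determinant with rows KL, KM, KN is zero.
Rows: (-82, 114, -128), (6, 90, -96), (24, 24, -24).
Expanding along the first row: (-82)(144) − (114)(2160) + (-128)(-2016) = 0.
Zero determinant ⇒ coplanar.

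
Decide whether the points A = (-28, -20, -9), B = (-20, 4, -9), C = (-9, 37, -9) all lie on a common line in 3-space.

Yes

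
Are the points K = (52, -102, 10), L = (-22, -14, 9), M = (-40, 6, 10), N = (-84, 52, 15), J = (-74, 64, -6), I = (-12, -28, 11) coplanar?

The plane through K, L, M has normal n = KL × KM = (108, 92, 104) and equation n·P = -2728.
Checking the remaining points: n·N = -2728, n·J = -2728, n·I = -2728.
All equal -2728, so all 6 points lie in one plane.

Yes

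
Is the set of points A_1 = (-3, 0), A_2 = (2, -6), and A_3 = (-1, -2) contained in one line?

A_1A_2 = (5, -6), A_1A_3 = (2, -2).
det[A_1A_2; A_1A_3] = (5)(-2) − (-6)(2) = 2.
The determinant is nonzero, so they are not collinear.

No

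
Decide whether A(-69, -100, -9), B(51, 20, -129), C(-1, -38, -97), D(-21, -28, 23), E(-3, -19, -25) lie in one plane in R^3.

Yes

The plane through A, B, C has normal n = AB × AC = (-3120, 2400, -720) and equation n·P = -18240.
Checking the remaining points: n·D = -18240, n·E = -18240.
All equal -18240, so all 5 points lie in one plane.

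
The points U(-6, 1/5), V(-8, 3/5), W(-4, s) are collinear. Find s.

-1/5

The three points are collinear iff det[UV; UW] = 0.
This determinant is linear in s: (-2)s + (-2/5) = 0, so s = -1/5.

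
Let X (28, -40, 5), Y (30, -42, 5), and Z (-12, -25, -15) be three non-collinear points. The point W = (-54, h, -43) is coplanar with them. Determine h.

-18

Coplanarity requires XY · (XZ × XW) = 0.
XY = (2, -2, 0), XZ = (-40, 15, -20); the triple product is linear in h with coefficient 40 and constant term 720.
Setting it to zero: h = -18.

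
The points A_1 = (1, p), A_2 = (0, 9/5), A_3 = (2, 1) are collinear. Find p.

7/5

The three points are collinear iff det[A_1A_2; A_1A_3] = 0.
This determinant is linear in p: (2)p + (-14/5) = 0, so p = 7/5.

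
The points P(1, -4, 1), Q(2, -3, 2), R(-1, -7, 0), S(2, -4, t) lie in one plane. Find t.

3

Coplanarity ⇔ det[PQ; PR; PS] = 0.
Expanding, this is linear in t: (-1)t + (3) = 0.
So t = 3.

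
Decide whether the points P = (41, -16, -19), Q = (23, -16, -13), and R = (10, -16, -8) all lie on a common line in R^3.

No

PQ = (-18, 0, 6), PR = (-31, 0, 11).
PQ × PR = (0, 12, 0).
The cross product is nonzero, so the points do not lie on one line.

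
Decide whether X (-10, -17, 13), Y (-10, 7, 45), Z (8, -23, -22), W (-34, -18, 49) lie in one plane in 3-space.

No

The four points are coplanar iff the 3×3 determinant with rows XY, XZ, XW is zero.
Rows: (0, 24, 32), (18, -6, -35), (-24, -1, 36).
Expanding along the first row: (0)(-251) − (24)(-192) + (32)(-162) = -576.
Nonzero ⇒ not coplanar.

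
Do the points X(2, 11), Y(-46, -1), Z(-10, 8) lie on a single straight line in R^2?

Yes

XY = (-48, -12), XZ = (-12, -3).
Twice the signed area of △XYZ is (-48)(-3) − (-12)(-12) = 0.
The triangle is degenerate (zero area), so the points are collinear.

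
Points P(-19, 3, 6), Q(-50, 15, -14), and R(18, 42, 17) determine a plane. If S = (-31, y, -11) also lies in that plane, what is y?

A normal to the plane is n = PQ × PR = (912, -399, -1653).
S lies in the plane iff n · PS = 0.
This gives (-399)y + (18354) = 0, so y = 46.

46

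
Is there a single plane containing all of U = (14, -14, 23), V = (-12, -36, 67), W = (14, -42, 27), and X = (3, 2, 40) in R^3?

No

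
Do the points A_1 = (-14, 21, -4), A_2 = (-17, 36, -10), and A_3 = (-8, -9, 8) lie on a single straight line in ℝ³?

A_1A_2 = (-3, 15, -6), A_1A_3 = (6, -30, 12).
Each component of A_1A_3 is -2 times the corresponding component of A_1A_2, so A_1A_3 = -2·A_1A_2 and the points are collinear.

Yes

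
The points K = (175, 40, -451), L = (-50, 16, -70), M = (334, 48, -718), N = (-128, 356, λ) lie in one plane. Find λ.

Normal to plane KLM: n = (3360, 504, 2016); plane equation n·P = -301056.
Requiring n·N = -301056: (2016)λ + (-250656) = -301056.
So λ = -25.

-25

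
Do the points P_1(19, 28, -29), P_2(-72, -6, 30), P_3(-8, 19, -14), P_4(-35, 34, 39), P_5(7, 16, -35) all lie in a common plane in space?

No

The plane through P_1, P_2, P_3 has normal n = P_1P_2 × P_1P_3 = (21, -228, -99) and equation n·P = -3114.
Checking the remaining points: n·P_4 = -12348, n·P_5 = -36.
Since n·P_4 = -12348 ≠ -3114, P_4 is off the plane and the points are not all coplanar.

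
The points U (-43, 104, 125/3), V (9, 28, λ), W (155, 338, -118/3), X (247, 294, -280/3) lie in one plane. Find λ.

The points are coplanar iff UV · (UW × UX) = 0.
Expanding, this is linear in λ: (-30240)λ + (171360) = 0.
So λ = 17/3.

17/3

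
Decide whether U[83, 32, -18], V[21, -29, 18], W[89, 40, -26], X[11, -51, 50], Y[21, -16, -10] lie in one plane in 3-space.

The plane through U, V, W has normal n = UV × UW = (200, -280, -130) and equation n·P = 9980.
Checking the remaining points: n·X = 9980, n·Y = 9980.
All equal 9980, so all 5 points lie in one plane.

Yes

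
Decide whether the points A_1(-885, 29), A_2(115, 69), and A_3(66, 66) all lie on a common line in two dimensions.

No

A_1A_2 = (1000, 40), A_1A_3 = (951, 37).
det[A_1A_2; A_1A_3] = (1000)(37) − (40)(951) = -1040.
The determinant is nonzero, so they are not collinear.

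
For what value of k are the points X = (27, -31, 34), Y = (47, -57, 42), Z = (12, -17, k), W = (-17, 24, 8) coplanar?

7

Coplanarity ⇔ det[XY; XZ; XW] = 0.
Expanding, this is linear in k: (44)k + (-308) = 0.
So k = 7.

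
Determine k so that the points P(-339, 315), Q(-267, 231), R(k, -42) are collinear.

The three points are collinear iff det[PQ; PR] = 0.
This determinant is linear in k: (84)k + (2772) = 0, so k = -33.

-33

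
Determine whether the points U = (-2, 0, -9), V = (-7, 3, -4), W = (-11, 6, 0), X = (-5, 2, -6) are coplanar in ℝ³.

The four points are coplanar iff the 3×3 determinant with rows UV, UW, UX is zero.
Rows: (-5, 3, 5), (-9, 6, 9), (-3, 2, 3).
Expanding along the first row: (-5)(0) − (3)(0) + (5)(0) = 0.
Zero determinant ⇒ coplanar.

Yes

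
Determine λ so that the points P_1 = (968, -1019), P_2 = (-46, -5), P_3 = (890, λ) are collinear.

-941

Collinearity: (P_3 − P_1) must be parallel to (P_2 − P_1) = (-1014, 1014).
Cross-multiplying the components: (λ − (-1019))·(-1014) = (-78)·(1014).
Solving gives λ = -941.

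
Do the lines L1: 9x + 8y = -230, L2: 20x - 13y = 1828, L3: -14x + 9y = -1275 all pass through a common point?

No

Intersecting L1 and L2: solving the 2×2 system gives (x, y) = (42, -76).
Substitute into L3: (-14)(42) + (9)(-76) = -1272.
But L3 requires -1275 ≠ -1272, so the three lines have no common point.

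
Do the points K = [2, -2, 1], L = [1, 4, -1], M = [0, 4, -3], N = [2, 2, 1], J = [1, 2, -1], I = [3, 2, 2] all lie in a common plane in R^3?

No

The plane through K, L, M has normal n = KL × KM = (-12, 0, 6) and equation n·P = -18.
Checking the remaining points: n·N = -18, n·J = -18, n·I = -24.
Since n·I = -24 ≠ -18, I is off the plane and the points are not all coplanar.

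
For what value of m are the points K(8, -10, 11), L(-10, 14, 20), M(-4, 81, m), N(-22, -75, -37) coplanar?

62

Normal to plane KLN: n = (-567, -1134, 1890); plane equation n·P = 27594.
Requiring n·M = 27594: (1890)m + (-89586) = 27594.
So m = 62.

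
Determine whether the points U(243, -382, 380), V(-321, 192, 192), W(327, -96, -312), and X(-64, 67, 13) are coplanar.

A normal to the plane through U, V, W is n = UV × UW = (-343440, -406080, -209520).
The plane has equation n·P = -7950960. For X: n·X = -7950960.
Equal, so X lies in the plane and all four are coplanar.

Yes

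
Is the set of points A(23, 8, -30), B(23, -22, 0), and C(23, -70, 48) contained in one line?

Yes

AB = (0, -30, 30), AC = (0, -78, 78).
Each component of AC is 13/5 times the corresponding component of AB, so AC = 13/5·AB and the points are collinear.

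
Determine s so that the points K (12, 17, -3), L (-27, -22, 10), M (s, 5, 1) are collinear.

Collinearity requires KL × KM = 0; each component is linear in s.
The y-component gives (13)s + (0) = 0, so s = 0.
The remaining components then also vanish.

0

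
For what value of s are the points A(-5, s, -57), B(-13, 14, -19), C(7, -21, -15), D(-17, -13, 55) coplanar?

18

The points are coplanar iff AB · (AC × AD) = 0.
Expanding, this is linear in s: (1496)s + (-26928) = 0.
So s = 18.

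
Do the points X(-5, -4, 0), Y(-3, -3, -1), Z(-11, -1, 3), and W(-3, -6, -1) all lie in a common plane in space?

Yes

The four points are coplanar iff the 3×3 determinant with rows XY, XZ, XW is zero.
Rows: (2, 1, -1), (-6, 3, 3), (2, -2, -1).
Expanding along the first row: (2)(3) − (1)(0) + (-1)(6) = 0.
Zero determinant ⇒ coplanar.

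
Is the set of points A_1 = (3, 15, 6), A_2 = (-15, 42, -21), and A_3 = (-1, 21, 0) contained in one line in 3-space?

A_1A_2 = (-18, 27, -27), A_1A_3 = (-4, 6, -6).
A_1A_2 × A_1A_3 = (0, 0, 0).
The cross product vanishes, so the three points are collinear.

Yes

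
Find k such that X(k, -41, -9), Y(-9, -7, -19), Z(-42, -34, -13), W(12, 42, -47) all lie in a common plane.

The points are coplanar iff XY · (XZ × XW) = 0.
Expanding, this is linear in k: (-462)k + (-20790) = 0.
So k = -45.

-45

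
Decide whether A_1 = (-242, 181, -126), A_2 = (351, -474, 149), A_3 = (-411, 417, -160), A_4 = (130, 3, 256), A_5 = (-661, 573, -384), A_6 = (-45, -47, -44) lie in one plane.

Yes

The plane through A_1, A_2, A_3 has normal n = A_1A_2 × A_1A_3 = (-42630, -26313, 29253) and equation n·P = 1867929.
Checking the remaining points: n·A_4 = 1867929, n·A_5 = 1867929, n·A_6 = 1867929.
All equal 1867929, so all 6 points lie in one plane.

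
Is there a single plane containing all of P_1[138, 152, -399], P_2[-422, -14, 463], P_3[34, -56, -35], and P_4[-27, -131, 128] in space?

No

A normal to the plane through P_1, P_2, P_3 is n = P_1P_2 × P_1P_3 = (118872, 114192, 99216).
The plane has equation n·P = -5825664. For P_4: n·P_4 = -5469048.
-5469048 ≠ -5825664, so P_4 is off the plane.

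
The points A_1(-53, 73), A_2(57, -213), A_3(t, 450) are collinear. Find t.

-198

The three points are collinear iff det[A_1A_2; A_1A_3] = 0.
This determinant is linear in t: (286)t + (56628) = 0, so t = -198.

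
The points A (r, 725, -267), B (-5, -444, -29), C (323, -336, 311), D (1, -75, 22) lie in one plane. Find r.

Coplanarity ⇔ det[AB; AC; AD] = 0.
Expanding, this is linear in r: (119952)r + (46421424) = 0.
So r = -387.

-387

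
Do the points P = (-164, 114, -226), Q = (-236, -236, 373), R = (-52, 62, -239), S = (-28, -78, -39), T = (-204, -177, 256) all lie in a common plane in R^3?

The plane through P, Q, R has normal n = PQ × PR = (35698, 66152, 42944) and equation n·X = -8018488.
Checking the remaining points: n·S = -7834216, n·T = -7997632.
Since n·S = -7834216 ≠ -8018488, S is off the plane and the points are not all coplanar.

No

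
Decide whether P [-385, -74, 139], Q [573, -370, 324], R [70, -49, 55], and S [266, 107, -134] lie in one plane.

No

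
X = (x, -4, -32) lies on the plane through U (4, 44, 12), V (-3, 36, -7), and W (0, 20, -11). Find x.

-3

Coplanarity requires UV · (UW × UX) = 0.
UV = (-7, -8, -19), UW = (-4, -24, -23); the triple product is linear in x with coefficient -272 and constant term -816.
Setting it to zero: x = -3.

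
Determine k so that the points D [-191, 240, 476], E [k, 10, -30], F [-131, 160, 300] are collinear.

Direction DF = (60, -80, -176). From the y-coordinate of E, the parameter along the line is τ = (10 − 240)/(-80) = 23/8.
Then k = (-191) + 23/8·(60) = -37/2.

-37/2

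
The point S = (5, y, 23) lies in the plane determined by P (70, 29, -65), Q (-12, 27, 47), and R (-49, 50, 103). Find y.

24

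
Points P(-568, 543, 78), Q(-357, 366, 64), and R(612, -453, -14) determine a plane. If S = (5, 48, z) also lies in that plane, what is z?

The plane through P, Q, R has equation 2340x + 2892y − 1296z = 140148.
Substituting S: (-1296)z + (150516) = 140148, so z = 8.

8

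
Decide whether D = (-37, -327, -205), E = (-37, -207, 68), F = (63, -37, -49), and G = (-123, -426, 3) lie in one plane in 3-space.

Yes

A normal to the plane through D, E, F is n = DE × DF = (-60450, 27300, -12000).
The plane has equation n·P = -4230450. For G: n·G = -4230450.
Equal, so G lies in the plane and all four are coplanar.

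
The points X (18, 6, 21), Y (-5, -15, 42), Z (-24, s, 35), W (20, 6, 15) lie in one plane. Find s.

Coplanarity ⇔ det[XY; XZ; XW] = 0.
Expanding, this is linear in s: (96)s + (4128) = 0.
So s = -43.

-43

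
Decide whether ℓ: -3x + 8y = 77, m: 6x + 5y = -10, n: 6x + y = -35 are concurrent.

Intersecting ℓ and m: solving the 2×2 system gives (x, y) = (-155/21, 48/7).
Substitute into n: (6)(-155/21) + (1)(48/7) = -262/7.
But n requires -35 ≠ -262/7, so the three lines have no common point.

No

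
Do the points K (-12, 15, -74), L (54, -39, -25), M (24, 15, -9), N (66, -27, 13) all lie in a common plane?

No

The four points are coplanar iff the 3×3 determinant with rows KL, KM, KN is zero.
Rows: (66, -54, 49), (36, 0, 65), (78, -42, 87).
Expanding along the first row: (66)(2730) − (-54)(-1938) + (49)(-1512) = 1440.
Nonzero ⇒ not coplanar.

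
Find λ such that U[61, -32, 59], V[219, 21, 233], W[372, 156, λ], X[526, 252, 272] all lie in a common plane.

Normal to plane UVX: n = (-38127, 47256, 20227); plane equation n·P = -2644546.
Requiring n·W = -2644546: (20227)λ + (-6811308) = -2644546.
So λ = 206.

206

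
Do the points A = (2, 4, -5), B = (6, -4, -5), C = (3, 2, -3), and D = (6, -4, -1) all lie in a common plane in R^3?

Yes

With A as base: AB = (4, -8, 0), AC = (1, -2, 2), AD = (4, -8, 4).
AC × AD = (8, 4, 0).
AB · (AC × AD) = 0.
The scalar triple product vanishes, so the four points are coplanar.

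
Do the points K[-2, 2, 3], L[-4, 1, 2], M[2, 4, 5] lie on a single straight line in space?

Yes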